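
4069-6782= -2713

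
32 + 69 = 101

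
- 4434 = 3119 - 7553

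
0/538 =0 = 0.00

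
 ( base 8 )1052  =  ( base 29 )j3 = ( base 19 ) 1a3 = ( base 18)1ce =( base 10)554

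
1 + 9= 10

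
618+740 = 1358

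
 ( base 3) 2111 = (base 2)1000011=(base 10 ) 67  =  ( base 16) 43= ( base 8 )103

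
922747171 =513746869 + 409000302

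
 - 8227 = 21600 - 29827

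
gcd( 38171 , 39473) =7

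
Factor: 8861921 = 8861921^1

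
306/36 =8 +1/2 = 8.50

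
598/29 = 20 + 18/29 = 20.62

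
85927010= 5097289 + 80829721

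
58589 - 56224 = 2365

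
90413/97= 932 + 9/97 = 932.09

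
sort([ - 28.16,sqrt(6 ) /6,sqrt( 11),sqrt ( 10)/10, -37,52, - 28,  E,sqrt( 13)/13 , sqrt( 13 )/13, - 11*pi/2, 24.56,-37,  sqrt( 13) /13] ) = [ - 37,  -  37, -28.16, - 28, - 11*pi/2, sqrt( 13)/13,sqrt( 13) /13, sqrt( 13) /13,sqrt( 10)/10, sqrt( 6)/6,E,sqrt (11), 24.56,52] 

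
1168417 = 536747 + 631670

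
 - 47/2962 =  - 47/2962  =  -  0.02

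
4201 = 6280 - 2079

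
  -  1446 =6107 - 7553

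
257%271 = 257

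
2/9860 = 1/4930 = 0.00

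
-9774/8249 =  - 9774/8249 = - 1.18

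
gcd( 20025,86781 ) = 3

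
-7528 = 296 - 7824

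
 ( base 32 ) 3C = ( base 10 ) 108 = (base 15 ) 73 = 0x6C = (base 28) 3O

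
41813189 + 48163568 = 89976757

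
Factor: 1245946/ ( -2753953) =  - 2^1* 13^1*173^1*277^1* 911^( - 1 )*3023^(  -  1 ) 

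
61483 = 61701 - 218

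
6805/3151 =2  +  503/3151 = 2.16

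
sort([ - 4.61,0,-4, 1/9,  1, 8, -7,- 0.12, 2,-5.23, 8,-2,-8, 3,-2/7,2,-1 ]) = [ - 8, - 7, - 5.23,-4.61, - 4, - 2, - 1, - 2/7 , - 0.12,0, 1/9, 1,2, 2 , 3, 8,8]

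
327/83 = 3+78/83  =  3.94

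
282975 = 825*343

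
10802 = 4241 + 6561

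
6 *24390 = 146340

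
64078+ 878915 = 942993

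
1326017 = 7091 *187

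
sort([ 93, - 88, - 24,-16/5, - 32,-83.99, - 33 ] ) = [ - 88, - 83.99, - 33, - 32, - 24 , - 16/5, 93]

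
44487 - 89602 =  - 45115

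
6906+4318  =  11224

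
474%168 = 138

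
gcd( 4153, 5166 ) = 1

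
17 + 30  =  47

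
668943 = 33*20271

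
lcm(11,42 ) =462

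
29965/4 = 29965/4 = 7491.25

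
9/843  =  3/281 = 0.01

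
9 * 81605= 734445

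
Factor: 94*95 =2^1 * 5^1 *19^1*47^1 = 8930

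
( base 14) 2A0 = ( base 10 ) 532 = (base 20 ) 16C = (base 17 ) 1e5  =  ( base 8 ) 1024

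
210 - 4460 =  - 4250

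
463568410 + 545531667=1009100077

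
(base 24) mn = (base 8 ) 1047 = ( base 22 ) 131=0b1000100111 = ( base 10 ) 551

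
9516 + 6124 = 15640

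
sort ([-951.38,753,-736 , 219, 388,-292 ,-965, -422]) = [  -  965,-951.38, - 736,-422,-292 , 219,388,753 ] 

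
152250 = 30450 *5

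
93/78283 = 93/78283 = 0.00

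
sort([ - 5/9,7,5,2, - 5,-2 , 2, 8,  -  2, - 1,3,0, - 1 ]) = [  -  5, - 2, - 2,  -  1, - 1, - 5/9,0 , 2,2,3,  5,  7,8]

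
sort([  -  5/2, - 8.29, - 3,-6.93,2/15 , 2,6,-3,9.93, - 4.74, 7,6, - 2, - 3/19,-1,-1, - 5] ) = [ - 8.29, - 6.93, - 5, - 4.74, - 3,- 3, - 5/2, - 2, - 1, - 1, - 3/19, 2/15,2, 6, 6,7,9.93 ] 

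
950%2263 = 950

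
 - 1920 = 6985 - 8905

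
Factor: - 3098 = -2^1*1549^1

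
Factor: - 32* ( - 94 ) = 3008= 2^6*47^1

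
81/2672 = 81/2672 = 0.03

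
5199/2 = 2599+1/2 = 2599.50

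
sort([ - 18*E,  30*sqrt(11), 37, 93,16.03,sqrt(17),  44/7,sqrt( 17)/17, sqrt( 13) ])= [ - 18*E,sqrt( 17 ) /17,sqrt ( 13),  sqrt(17 ), 44/7, 16.03, 37,93, 30*sqrt(11 ) ] 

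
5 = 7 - 2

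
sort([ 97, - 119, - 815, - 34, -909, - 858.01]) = [-909, - 858.01 , -815,- 119, - 34, 97 ] 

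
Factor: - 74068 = -2^2*18517^1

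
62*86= 5332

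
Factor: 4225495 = 5^1  *  845099^1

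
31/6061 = 31/6061 = 0.01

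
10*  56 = 560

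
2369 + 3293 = 5662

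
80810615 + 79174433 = 159985048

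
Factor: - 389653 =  - 11^1*35423^1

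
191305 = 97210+94095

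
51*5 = 255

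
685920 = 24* 28580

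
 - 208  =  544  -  752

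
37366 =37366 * 1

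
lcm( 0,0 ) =0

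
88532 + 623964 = 712496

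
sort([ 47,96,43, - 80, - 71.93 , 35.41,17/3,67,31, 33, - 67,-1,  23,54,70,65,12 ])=[ - 80, - 71.93, - 67, - 1 , 17/3,12, 23,  31,33,35.41,43,47 , 54,65,67 , 70, 96]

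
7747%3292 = 1163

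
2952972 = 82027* 36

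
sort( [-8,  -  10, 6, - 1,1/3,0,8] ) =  [-10,- 8, - 1,0, 1/3,6,8 ] 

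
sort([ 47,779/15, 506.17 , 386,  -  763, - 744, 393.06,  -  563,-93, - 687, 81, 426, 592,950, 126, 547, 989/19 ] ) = [ - 763, - 744,-687, - 563, - 93, 47,779/15, 989/19, 81, 126, 386, 393.06,426, 506.17, 547, 592, 950] 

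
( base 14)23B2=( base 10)6232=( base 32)62o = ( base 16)1858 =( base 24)ajg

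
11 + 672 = 683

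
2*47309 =94618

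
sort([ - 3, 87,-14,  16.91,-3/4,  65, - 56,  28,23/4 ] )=[ - 56, - 14, - 3,- 3/4, 23/4, 16.91, 28,65, 87]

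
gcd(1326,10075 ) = 13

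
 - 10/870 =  - 1  +  86/87= -0.01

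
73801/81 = 911 + 10/81  =  911.12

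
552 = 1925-1373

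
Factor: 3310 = 2^1*5^1*331^1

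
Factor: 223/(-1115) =-1/5 = -  5^( - 1)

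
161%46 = 23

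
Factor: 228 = 2^2*3^1*19^1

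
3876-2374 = 1502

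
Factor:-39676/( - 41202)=2^1*3^(-3)*13^1 =26/27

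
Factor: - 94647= - 3^1*7^1*4507^1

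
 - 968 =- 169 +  - 799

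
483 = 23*21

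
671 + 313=984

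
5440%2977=2463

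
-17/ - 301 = 17/301= 0.06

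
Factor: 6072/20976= 11/38 = 2^( - 1)*11^1*19^( - 1)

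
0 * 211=0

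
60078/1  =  60078 = 60078.00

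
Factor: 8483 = 17^1*  499^1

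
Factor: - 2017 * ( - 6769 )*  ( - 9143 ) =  - 124830046439 = - 7^1*41^1*223^1*967^1*2017^1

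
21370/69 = 309 + 49/69 = 309.71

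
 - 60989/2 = -30495+1/2 = - 30494.50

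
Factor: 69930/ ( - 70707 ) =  - 2^1*3^2 * 5^1*7^( - 1)*13^( - 1 ) = -90/91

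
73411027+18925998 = 92337025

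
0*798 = 0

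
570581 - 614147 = - 43566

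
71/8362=71/8362 = 0.01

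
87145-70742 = 16403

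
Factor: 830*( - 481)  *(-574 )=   229158020 = 2^2*5^1*7^1*13^1 * 37^1*41^1*83^1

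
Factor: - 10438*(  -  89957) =2^1*7^1* 17^1* 71^1*181^1 * 307^1 = 938971166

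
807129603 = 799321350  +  7808253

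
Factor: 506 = 2^1*11^1*23^1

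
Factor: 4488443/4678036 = 2^(-2)*11^( - 1)*1171^1*3833^1*106319^(-1) 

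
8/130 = 4/65 = 0.06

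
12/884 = 3/221 = 0.01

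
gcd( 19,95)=19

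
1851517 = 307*6031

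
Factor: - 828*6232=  - 5160096 = -2^5*3^2*19^1*23^1*41^1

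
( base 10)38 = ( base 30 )18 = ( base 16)26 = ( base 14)2A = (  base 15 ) 28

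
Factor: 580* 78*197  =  2^3*3^1*5^1*13^1*29^1 * 197^1 = 8912280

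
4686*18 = 84348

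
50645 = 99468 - 48823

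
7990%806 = 736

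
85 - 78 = 7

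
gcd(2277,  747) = 9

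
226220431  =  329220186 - 102999755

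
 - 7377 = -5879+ - 1498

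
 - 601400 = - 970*620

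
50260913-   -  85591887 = 135852800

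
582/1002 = 97/167 = 0.58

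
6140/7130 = 614/713  =  0.86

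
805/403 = 805/403 = 2.00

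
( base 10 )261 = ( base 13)171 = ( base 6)1113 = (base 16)105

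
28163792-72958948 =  - 44795156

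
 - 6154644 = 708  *( - 8693)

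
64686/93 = 21562/31 = 695.55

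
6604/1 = 6604 = 6604.00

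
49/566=49/566 = 0.09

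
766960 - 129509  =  637451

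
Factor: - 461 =  -  461^1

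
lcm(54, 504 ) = 1512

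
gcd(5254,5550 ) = 74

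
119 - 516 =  - 397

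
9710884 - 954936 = 8755948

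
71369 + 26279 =97648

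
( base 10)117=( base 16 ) 75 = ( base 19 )63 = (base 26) 4d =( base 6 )313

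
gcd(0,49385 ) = 49385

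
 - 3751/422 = - 9 + 47/422 = - 8.89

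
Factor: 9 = 3^2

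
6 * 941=5646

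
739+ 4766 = 5505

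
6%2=0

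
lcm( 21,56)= 168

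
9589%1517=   487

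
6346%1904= 634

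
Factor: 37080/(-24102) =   -  2^2 * 5^1*13^( - 1) = - 20/13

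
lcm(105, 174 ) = 6090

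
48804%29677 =19127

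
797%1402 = 797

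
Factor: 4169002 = 2^1 * 2084501^1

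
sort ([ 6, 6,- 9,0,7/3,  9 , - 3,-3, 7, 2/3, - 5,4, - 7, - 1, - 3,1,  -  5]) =[  -  9, - 7, - 5, - 5, -3,-3, - 3,- 1, 0, 2/3,1,7/3, 4,6, 6,7,9 ]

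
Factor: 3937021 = 11^1*71^3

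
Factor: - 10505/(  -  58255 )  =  11^1*61^( - 1 ) = 11/61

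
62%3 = 2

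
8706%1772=1618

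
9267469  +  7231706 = 16499175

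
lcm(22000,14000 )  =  154000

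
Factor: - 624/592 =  - 3^1*13^1 * 37^( - 1)  =  -39/37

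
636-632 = 4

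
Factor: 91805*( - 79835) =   -  5^2*7^2 * 43^1*61^1*2281^1= -7329252175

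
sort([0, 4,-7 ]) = [-7, 0,4 ]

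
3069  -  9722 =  - 6653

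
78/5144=39/2572 = 0.02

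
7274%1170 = 254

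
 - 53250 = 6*( - 8875)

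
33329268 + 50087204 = 83416472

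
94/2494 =47/1247=0.04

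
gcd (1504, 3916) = 4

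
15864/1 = 15864 = 15864.00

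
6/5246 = 3/2623 = 0.00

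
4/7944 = 1/1986 = 0.00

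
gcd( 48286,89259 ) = 1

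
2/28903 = 2/28903 = 0.00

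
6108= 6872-764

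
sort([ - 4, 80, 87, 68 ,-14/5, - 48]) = [ - 48, - 4, - 14/5  ,  68, 80, 87]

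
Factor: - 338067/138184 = -2^( -3 )*3^3*19^1* 23^( - 1 ) * 659^1*751^( - 1 ) 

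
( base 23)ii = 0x1b0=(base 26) GG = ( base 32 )DG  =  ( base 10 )432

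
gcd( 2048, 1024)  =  1024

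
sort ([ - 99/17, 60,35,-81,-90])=[ - 90, - 81, - 99/17, 35,  60 ]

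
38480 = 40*962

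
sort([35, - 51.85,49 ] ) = [ - 51.85, 35,49]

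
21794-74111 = -52317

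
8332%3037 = 2258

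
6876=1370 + 5506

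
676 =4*169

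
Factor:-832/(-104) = 8 = 2^3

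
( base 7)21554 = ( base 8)12465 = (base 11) 4096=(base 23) A61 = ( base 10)5429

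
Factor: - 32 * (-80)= 2^9* 5^1=2560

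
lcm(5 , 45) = 45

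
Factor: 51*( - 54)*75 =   -  2^1*3^5*5^2*17^1 =-206550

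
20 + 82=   102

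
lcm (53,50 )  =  2650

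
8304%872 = 456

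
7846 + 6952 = 14798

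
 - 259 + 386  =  127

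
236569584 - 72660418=163909166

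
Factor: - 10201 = - 101^2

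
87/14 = 6 + 3/14 = 6.21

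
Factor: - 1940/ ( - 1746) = 2^1*3^( - 2)*5^1  =  10/9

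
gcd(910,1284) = 2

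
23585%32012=23585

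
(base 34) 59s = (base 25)9JE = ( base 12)3656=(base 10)6114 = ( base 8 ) 13742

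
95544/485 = 95544/485 =197.00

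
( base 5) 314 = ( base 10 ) 84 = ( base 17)4g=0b1010100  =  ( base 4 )1110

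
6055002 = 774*7823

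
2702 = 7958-5256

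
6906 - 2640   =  4266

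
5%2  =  1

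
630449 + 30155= 660604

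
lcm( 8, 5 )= 40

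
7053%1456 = 1229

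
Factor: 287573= 11^1*13^1*2011^1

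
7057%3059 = 939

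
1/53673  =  1/53673 = 0.00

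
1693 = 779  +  914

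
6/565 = 6/565 = 0.01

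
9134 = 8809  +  325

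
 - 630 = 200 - 830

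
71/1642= 71/1642 = 0.04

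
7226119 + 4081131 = 11307250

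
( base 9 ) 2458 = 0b11100101011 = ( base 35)1HF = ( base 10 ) 1835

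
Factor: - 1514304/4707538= - 68832/213979  =  - 2^5*3^2* 17^( - 1 )*41^( - 1)*239^1*307^(-1)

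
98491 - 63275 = 35216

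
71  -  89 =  - 18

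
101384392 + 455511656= 556896048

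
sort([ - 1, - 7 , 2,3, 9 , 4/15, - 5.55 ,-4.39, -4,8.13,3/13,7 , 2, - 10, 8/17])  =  [-10,-7 ,- 5.55, - 4.39,- 4,-1,3/13,4/15, 8/17 , 2,2,  3 , 7,8.13,  9]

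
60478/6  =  30239/3  =  10079.67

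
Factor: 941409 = 3^3*7^1*17^1*293^1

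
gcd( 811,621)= 1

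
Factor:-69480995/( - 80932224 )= 2^ ( - 7)*3^ (-1)*5^1 * 919^1*15121^1 * 210761^ ( - 1 ) 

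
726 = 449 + 277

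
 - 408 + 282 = -126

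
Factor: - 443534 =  - 2^1*7^1* 13^1*2437^1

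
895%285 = 40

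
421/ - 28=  - 16  +  27/28 = - 15.04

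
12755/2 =12755/2= 6377.50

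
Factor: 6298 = 2^1* 47^1*67^1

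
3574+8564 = 12138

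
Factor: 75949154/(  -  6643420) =-37974577/3321710 = - 2^(  -  1 ) *5^( - 1) * 7^(-2)*257^1*6779^( - 1 )*147761^1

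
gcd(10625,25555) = 5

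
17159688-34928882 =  - 17769194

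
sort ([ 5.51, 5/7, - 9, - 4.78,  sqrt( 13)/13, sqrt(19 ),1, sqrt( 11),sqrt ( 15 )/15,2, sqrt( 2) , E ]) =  [ - 9,-4.78, sqrt ( 15 )/15 , sqrt( 13)/13, 5/7, 1, sqrt(2), 2, E,sqrt( 11),sqrt( 19),5.51]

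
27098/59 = 459 + 17/59 = 459.29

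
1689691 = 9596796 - 7907105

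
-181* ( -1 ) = 181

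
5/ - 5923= - 1 + 5918/5923 = -0.00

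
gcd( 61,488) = 61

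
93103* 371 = 34541213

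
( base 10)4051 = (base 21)93J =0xFD3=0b111111010011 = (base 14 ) 1695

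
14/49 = 2/7 = 0.29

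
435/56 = 7+ 43/56 = 7.77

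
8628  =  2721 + 5907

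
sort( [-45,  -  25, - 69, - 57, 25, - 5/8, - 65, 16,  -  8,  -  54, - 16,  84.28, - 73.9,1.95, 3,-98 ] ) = [ - 98, - 73.9,-69 , - 65,-57, - 54, - 45, - 25, - 16, - 8, - 5/8,1.95,3, 16, 25, 84.28] 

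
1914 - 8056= -6142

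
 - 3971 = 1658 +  - 5629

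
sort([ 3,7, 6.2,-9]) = [ - 9,3, 6.2,  7]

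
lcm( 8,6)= 24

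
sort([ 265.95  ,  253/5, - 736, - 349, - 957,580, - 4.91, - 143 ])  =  [ - 957, - 736,-349,  -  143,-4.91,253/5,265.95, 580]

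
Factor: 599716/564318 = 299858/282159=2^1*3^ ( -2)*13^1 *19^1*107^( - 1)*293^( - 1 )*607^1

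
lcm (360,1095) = 26280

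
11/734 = 11/734 = 0.01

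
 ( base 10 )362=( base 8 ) 552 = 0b101101010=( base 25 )EC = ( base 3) 111102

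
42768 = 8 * 5346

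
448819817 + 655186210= 1104006027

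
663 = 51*13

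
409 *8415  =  3441735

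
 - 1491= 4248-5739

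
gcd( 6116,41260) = 4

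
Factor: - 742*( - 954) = 2^2 * 3^2*7^1*53^2 = 707868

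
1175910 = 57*20630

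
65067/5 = 13013+2/5=13013.40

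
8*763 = 6104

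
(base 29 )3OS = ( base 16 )caf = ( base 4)302233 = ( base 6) 23011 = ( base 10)3247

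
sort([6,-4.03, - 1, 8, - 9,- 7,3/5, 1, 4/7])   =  [ - 9,-7, - 4.03, - 1, 4/7,3/5,1,  6,8 ]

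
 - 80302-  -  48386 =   -  31916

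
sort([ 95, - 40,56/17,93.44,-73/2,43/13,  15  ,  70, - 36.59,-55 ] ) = [-55,-40, - 36.59, - 73/2,  56/17, 43/13,15, 70, 93.44, 95]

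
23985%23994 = 23985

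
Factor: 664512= 2^6*3^1 * 3461^1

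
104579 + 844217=948796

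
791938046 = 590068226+201869820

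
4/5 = 4/5 =0.80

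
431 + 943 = 1374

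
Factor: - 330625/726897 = - 3^( - 1 )*5^4*23^2 * 101^( - 1) * 2399^( - 1)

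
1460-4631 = -3171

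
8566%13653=8566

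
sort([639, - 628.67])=[ - 628.67, 639 ] 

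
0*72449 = 0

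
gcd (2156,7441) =7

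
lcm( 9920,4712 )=188480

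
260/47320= 1/182=0.01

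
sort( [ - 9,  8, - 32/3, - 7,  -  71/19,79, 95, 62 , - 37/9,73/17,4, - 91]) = [ - 91, -32/3,-9, - 7, - 37/9,-71/19, 4, 73/17, 8 , 62,  79, 95]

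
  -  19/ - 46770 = 19/46770 = 0.00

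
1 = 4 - 3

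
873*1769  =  1544337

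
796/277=796/277 = 2.87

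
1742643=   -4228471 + 5971114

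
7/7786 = 7/7786= 0.00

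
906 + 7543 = 8449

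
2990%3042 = 2990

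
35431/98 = 35431/98  =  361.54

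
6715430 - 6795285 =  - 79855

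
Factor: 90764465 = 5^1*11^1*1650263^1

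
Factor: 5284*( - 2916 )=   -  15408144 = - 2^4* 3^6*1321^1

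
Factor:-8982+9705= 3^1*241^1 = 723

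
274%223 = 51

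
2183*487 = 1063121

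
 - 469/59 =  - 8 + 3/59 = - 7.95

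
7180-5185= 1995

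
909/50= 909/50 = 18.18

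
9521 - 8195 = 1326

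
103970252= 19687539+84282713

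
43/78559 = 43/78559 = 0.00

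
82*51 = 4182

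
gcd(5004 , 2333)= 1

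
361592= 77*4696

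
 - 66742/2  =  -33371 = -33371.00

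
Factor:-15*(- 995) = 3^1*5^2 * 199^1 = 14925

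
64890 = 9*7210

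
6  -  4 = 2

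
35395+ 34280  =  69675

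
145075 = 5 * 29015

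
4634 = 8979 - 4345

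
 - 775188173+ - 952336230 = -1727524403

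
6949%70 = 19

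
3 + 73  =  76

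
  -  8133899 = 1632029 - 9765928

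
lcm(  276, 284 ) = 19596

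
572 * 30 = 17160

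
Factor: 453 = 3^1*151^1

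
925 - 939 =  - 14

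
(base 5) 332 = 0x5c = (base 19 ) 4G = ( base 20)4C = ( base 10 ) 92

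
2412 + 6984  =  9396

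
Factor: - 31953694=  - 2^1*607^1 * 26321^1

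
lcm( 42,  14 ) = 42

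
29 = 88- 59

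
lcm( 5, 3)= 15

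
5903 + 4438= 10341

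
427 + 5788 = 6215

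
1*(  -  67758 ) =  - 67758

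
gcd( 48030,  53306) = 2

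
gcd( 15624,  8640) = 72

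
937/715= 937/715 = 1.31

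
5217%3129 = 2088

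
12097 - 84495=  - 72398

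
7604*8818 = 67052072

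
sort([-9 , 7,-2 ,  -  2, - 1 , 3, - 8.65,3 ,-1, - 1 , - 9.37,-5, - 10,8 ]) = [ - 10, - 9.37, - 9,-8.65 , - 5,-2,-2,-1,- 1,-1, 3,3 , 7,8]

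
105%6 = 3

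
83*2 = 166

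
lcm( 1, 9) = 9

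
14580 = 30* 486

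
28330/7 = 28330/7 = 4047.14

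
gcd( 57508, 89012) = 44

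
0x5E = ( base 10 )94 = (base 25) 3J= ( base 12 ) 7A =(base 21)4a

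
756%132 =96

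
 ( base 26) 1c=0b100110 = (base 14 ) 2a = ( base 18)22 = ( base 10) 38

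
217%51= 13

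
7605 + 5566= 13171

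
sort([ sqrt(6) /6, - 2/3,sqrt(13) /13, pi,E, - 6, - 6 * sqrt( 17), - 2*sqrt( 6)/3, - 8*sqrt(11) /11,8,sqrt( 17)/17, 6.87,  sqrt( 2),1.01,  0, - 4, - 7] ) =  [ - 6*sqrt ( 17),-7,  -  6, - 4, - 8 * sqrt( 11 ) /11, - 2*sqrt( 6) /3,  -  2/3, 0,sqrt( 17 )/17, sqrt( 13) /13, sqrt( 6)/6, 1.01,sqrt ( 2) , E,  pi,  6.87, 8] 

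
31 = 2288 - 2257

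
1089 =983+106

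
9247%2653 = 1288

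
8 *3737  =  29896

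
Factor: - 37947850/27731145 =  - 2^1 * 3^ ( - 1)*5^1* 13^( - 1)*142211^( - 1 ) * 758957^1 = - 7589570/5546229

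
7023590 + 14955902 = 21979492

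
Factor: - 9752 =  - 2^3 * 23^1*53^1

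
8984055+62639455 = 71623510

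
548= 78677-78129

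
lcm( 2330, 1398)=6990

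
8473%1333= 475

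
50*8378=418900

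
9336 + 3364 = 12700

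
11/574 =11/574 = 0.02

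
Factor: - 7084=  - 2^2*7^1* 11^1 *23^1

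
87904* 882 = 77531328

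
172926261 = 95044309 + 77881952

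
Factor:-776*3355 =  - 2^3*5^1*11^1*61^1 * 97^1 = -2603480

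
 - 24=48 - 72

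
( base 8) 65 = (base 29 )1o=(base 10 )53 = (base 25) 23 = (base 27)1q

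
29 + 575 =604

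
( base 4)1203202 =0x18E2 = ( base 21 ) e97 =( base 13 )2b90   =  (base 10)6370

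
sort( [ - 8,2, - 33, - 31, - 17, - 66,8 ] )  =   [ - 66, - 33,-31, - 17, - 8, 2,8] 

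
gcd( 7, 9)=1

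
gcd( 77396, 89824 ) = 4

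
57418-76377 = - 18959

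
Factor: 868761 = 3^2*83^1*1163^1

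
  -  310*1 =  - 310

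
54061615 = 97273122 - 43211507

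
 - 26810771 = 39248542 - 66059313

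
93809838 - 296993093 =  - 203183255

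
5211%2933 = 2278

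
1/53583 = 1/53583 = 0.00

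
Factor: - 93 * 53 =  - 4929 = - 3^1*31^1*53^1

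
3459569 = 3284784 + 174785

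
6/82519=6/82519 = 0.00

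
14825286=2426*6111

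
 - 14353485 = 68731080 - 83084565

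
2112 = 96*22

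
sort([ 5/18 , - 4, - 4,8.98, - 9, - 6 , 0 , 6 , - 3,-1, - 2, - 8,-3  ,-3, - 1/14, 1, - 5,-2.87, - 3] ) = [ - 9, - 8, - 6, - 5, - 4 , - 4, - 3, - 3, - 3, - 3, - 2.87 , - 2, - 1, - 1/14, 0,5/18, 1 , 6,8.98]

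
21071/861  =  24 + 407/861 = 24.47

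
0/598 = 0 = 0.00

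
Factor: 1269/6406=2^( - 1)*3^3 * 47^1*3203^(-1)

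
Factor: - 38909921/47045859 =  - 3^( - 1)*7^ ( - 1) * 29^(-1 )*67^( - 1 )*1153^(  -  1)  *38909921^1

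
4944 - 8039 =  - 3095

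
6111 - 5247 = 864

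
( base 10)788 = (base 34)N6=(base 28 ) 104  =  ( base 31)pd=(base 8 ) 1424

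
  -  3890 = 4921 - 8811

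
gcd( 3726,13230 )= 54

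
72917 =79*923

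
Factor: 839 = 839^1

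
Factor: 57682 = 2^1*151^1*191^1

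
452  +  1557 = 2009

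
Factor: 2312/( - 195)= - 2^3*3^( - 1 )*5^( - 1)*13^( - 1 )*17^2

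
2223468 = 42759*52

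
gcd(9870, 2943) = 3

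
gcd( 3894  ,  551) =1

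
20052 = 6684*3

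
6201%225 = 126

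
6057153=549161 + 5507992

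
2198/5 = 2198/5 =439.60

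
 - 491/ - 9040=491/9040=   0.05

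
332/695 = 332/695 = 0.48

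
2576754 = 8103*318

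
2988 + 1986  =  4974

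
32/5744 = 2/359 = 0.01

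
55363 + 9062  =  64425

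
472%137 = 61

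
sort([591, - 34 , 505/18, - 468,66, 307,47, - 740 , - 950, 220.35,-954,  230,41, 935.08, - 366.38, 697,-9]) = [ - 954,-950,  -  740, - 468, - 366.38,-34, - 9, 505/18,41, 47,66, 220.35,230,307,591, 697, 935.08]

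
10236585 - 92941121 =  -82704536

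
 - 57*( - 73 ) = 4161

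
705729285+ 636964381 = 1342693666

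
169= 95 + 74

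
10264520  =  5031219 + 5233301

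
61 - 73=- 12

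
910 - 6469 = - 5559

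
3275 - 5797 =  - 2522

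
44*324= 14256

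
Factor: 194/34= 97/17 = 17^( -1 )*97^1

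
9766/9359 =9766/9359=1.04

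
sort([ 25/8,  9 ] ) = [25/8, 9 ] 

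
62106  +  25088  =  87194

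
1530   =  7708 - 6178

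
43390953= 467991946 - 424600993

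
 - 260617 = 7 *( - 37231) 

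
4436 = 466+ 3970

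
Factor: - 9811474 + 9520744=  - 290730 = - 2^1*3^1*5^1 * 11^1*881^1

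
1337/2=668 + 1/2 = 668.50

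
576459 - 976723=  - 400264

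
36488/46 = 18244/23 = 793.22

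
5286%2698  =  2588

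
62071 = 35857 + 26214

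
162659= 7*23237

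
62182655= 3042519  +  59140136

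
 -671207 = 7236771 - 7907978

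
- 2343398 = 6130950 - 8474348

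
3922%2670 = 1252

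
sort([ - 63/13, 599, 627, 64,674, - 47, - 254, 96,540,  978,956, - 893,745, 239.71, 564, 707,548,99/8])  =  [  -  893, - 254, - 47,-63/13, 99/8, 64, 96, 239.71,540, 548 , 564, 599, 627, 674, 707, 745, 956, 978] 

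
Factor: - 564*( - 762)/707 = 429768/707 = 2^3*3^2* 7^( - 1 )*47^1*101^ ( - 1)*127^1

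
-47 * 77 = - 3619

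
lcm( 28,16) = 112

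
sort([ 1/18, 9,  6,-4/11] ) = [  -  4/11, 1/18,6,  9]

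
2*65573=131146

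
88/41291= 88/41291  =  0.00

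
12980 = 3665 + 9315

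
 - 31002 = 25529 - 56531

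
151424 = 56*2704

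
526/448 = 263/224= 1.17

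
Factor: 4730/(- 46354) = - 5^1*7^ ( - 2 ) = - 5/49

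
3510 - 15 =3495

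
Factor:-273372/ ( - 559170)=22/45 = 2^1*3^( - 2 ) * 5^( - 1 ) *11^1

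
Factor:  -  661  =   - 661^1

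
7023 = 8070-1047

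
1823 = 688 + 1135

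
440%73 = 2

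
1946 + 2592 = 4538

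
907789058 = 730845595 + 176943463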